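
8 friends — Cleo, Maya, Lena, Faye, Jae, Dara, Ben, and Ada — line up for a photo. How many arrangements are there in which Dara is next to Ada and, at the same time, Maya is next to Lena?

2880

Treat {Dara,Ada} as one block (2 orders) and {Maya,Lena} as another (2 orders).
That leaves 6 units to arrange: 2 × 2 × 6! = 4 × 720 = 2880.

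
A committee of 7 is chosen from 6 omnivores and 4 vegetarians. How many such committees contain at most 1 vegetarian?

4

Split by how many vegetarians are chosen (0 through 1).
Sum: C(4,0)·C(6,7) + C(4,1)·C(6,6) = 0 + 4 = 4.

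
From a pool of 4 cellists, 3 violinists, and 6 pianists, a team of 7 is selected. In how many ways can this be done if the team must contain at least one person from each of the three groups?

1559

Total 7-person selections from all 13: C(13,7) = 1716.
Subtract selections that omit an entire group: no cellists → C(9,7) = 36; no violinists → C(10,7) = 120; no pianists → C(7,7) = 1.
Add back selections omitting two groups (i.e. drawn from a single group): C(4,7) + C(3,7) + C(6,7) = 0.
By inclusion–exclusion: 1716 − 157 + 0 = 1559.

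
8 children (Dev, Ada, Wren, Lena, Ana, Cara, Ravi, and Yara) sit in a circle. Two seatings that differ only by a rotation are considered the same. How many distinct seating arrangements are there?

Fix one person's seat to break rotational symmetry; the remaining 7 people can be arranged in (7)! = 5040 ways.

5040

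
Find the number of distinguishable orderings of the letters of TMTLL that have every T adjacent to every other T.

Treat the 2 copies of T as a single block. The multiset to arrange is then {TT, L, L, M}, 4 items in all.
That gives (4)!/(2!) = 12 arrangements.

12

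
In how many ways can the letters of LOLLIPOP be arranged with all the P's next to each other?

Treat the 2 copies of P as a single block. The multiset to arrange is then {PP, I, L, L, L, O, O}, 7 items in all.
That gives (7)!/(3!·2!) = 420 arrangements.

420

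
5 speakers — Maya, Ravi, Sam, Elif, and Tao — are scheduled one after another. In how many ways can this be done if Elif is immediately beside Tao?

Place the 3 others and the Elif-Tao pair as 4 objects in a line; the pair has 2 internal arrangements.
That gives 2 × 4! = 2 × 24 = 48.

48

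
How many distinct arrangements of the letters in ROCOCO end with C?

20

With the last slot taken by C, it remains to arrange the other 5 letters (ROOCO).
Those 5 letters have O appearing 3 times, giving (5)!/(3!) = 20.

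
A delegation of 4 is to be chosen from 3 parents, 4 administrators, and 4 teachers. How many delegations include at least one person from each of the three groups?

Total 4-person selections from all 11: C(11,4) = 330.
Subtract selections that omit an entire group: no parents → C(8,4) = 70; no administrators → C(7,4) = 35; no teachers → C(7,4) = 35.
Add back selections omitting two groups (i.e. drawn from a single group): C(3,4) + C(4,4) + C(4,4) = 2.
By inclusion–exclusion: 330 − 140 + 2 = 192.

192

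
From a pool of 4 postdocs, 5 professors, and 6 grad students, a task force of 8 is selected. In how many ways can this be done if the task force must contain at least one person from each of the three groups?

With no constraint there are C(15,8) = 6435 possible selections.
Selections missing a whole group: no postdocs → C(11,8) = 165; no professors → C(10,8) = 45; no grad students → C(9,8) = 9.
Add back selections omitting two groups (i.e. drawn from a single group): C(4,8) + C(5,8) + C(6,8) = 0.
By inclusion–exclusion: 6435 − 219 + 0 = 6216.

6216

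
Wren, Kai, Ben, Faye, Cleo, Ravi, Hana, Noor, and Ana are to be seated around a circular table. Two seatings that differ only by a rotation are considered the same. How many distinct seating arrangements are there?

40320

Fix one person's seat to break rotational symmetry; the remaining 8 people can be arranged in (8)! = 40320 ways.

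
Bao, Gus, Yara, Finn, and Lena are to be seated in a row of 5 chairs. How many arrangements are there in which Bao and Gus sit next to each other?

Place the 3 others and the Bao-Gus pair as 4 objects in a line; the pair has 2 internal arrangements.
So the count is 2·(4)! = 48.

48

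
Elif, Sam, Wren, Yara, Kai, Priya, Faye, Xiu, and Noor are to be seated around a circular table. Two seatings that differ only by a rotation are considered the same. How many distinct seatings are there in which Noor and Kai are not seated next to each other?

All circular seatings of 9 people number (8)! = 40320.
Those with Noor next to Kai: fuse the pair into one unit and seat 8 units around a circle — 2·(7)! = 10080.
Subtracting, 40320 − 10080 = 30240.

30240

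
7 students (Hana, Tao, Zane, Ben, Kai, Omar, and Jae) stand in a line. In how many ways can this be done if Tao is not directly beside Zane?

3600

There are 7! = 5040 arrangements in all. If Tao and Zane are adjacent, merging them into one block gives 2·(6)! = 1440 arrangements.
So 5040 − 1440 = 3600 arrangements keep them apart.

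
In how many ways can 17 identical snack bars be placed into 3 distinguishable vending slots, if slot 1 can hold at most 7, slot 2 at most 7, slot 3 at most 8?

By stars and bars, unrestricted non-negative solutions to x_1+…+x_3 = 17 number C(17+2,2) = 171.
Subtract solutions that violate a single cap (substitute x_i' = x_i − (cap_i+1)): x_1 ≥ 8 gives C(11,2) = 55; x_2 ≥ 8 gives C(11,2) = 55; x_3 ≥ 9 gives C(10,2) = 45. Together 155.
Add back pairs where two caps are both exceeded: 3 + 1 + 1 = 5.
By inclusion–exclusion the count is 171 − 155 + 5 = 21.

21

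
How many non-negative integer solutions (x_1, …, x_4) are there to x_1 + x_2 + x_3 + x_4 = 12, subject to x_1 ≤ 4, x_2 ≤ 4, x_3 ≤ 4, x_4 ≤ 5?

Ignoring the caps, the number of non-negative solutions to x_1+…+x_4 = 12 is C(15,3) = 455.
Subtract solutions that violate a single cap (substitute x_i' = x_i − (cap_i+1)): x_1 ≥ 5 gives C(10,3) = 120; x_2 ≥ 5 gives C(10,3) = 120; x_3 ≥ 5 gives C(10,3) = 120; x_4 ≥ 6 gives C(9,3) = 84. Together 444.
Add back pairs where two caps are both exceeded: 10 + 10 + 4 + 10 + 4 + 4 = 42.
By inclusion–exclusion the count is 455 − 444 + 42 = 53.

53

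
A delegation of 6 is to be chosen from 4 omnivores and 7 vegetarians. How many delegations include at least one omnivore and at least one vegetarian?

Total 6-person selections from all 11: C(11,6) = 462.
Selections missing a whole group: no omnivores → C(7,6) = 7; no vegetarians → C(4,6) = 0.
Both groups omitted at once is impossible, so 462 − 7 = 455.

455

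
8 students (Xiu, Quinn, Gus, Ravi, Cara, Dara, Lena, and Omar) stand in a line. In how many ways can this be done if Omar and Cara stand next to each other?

Place the 6 others and the Omar-Cara pair as 7 objects in a line; the pair has 2 internal arrangements.
So the count is 2·(7)! = 10080.

10080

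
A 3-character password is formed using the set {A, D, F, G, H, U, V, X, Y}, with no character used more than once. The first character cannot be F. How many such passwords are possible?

448

The first character has 9−1 = 8 choices (anything except F).
The remaining 2 characters are filled from the other 8 symbols without repetition: 8 × 7 = 56.
Total: 8 × 56 = 448.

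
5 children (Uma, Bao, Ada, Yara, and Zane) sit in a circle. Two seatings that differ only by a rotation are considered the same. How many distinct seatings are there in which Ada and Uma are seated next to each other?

12

Glue Ada and Uma into a block (2 internal orders). Seating 4 units around a circle gives (3)! arrangements.
So 2 × (3)! = 2 × 6 = 12.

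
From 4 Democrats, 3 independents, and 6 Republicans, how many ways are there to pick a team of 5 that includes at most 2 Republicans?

Split by how many Republicans are chosen (0 through 2).
Sum: C(6,0)·C(7,5) + C(6,1)·C(7,4) + C(6,2)·C(7,3) = 21 + 210 + 525 = 756.

756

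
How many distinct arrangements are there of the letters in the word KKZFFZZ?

210

Letter multiplicities in KKZFFZZ: F×2, K×2, Z×3.
The number of distinct arrangements is 7!/(3!·2!·2!) = 5040/24 = 210.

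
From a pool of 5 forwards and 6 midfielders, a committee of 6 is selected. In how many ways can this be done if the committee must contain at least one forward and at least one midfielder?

461

Total 6-person selections from all 11: C(11,6) = 462.
Selections missing a whole group: no forwards → C(6,6) = 1; no midfielders → C(5,6) = 0.
Both groups omitted at once is impossible, so 462 − 1 = 461.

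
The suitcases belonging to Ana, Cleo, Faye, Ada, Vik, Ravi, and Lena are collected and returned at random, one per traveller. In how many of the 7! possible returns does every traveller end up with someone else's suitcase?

Let Aᵢ be the assignments in which traveller i gets their own suitcase. We want the size of the complement of A₁∪…∪A_7.
By inclusion–exclusion this is Σ_{j=0}^{7} (−1)^j C(7,j)·(7−j)!.
Computing: 5040 − 5040 + 2520 − 840 + 210 − 42 + 7 − 1 = 1854.

1854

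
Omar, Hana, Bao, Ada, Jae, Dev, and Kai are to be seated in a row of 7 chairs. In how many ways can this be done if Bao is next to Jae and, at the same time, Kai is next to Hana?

Treat {Bao,Jae} as one block (2 orders) and {Kai,Hana} as another (2 orders).
That leaves 5 units to arrange: 2 × 2 × 5! = 4 × 120 = 480.

480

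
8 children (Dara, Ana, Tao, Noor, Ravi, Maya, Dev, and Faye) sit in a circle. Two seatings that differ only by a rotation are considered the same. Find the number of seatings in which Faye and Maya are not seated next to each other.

3600

Without the restriction there are (7)! = 5040 seatings.
Seatings with Faye beside Maya: treat them as a block with 2 internal orders, giving 2 × (6)! = 1440.
Subtracting, 5040 − 1440 = 3600.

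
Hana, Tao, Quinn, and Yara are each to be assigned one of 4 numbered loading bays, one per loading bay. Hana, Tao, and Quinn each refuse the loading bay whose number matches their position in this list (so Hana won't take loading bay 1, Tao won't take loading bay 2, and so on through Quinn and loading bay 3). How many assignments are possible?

Let Aᵢ (for i ∈ {1, 2, 3}) be the placements that put person i in their forbidden loading bay. Any j of these fix j positions, leaving (4−j)! ways to fill the rest, and there are C(3,j) ways to pick which j.
By inclusion–exclusion, the number of valid placements is Σ_{j=0}^{3} (−1)^j C(3,j)·(4−j)!.
Computing: 24 − 18 + 6 − 1 = 11.

11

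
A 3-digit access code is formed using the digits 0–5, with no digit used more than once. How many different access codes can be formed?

120

Choose and order 3 of the 6 symbols: the first digit has 6 options, the next 5, then 4.
That product is 6 × 5 × 4 = 120.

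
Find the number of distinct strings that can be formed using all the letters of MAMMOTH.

Letter multiplicities in MAMMOTH: A×1, H×1, M×3, O×1, T×1.
The number of distinct arrangements is 7!/(3!) = 5040/6 = 840.

840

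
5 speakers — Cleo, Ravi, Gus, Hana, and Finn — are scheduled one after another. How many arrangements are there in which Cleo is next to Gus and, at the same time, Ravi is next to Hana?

Treat {Cleo,Gus} as one block (2 orders) and {Ravi,Hana} as another (2 orders).
That leaves 3 units to arrange: 2 × 2 × 3! = 4 × 6 = 24.

24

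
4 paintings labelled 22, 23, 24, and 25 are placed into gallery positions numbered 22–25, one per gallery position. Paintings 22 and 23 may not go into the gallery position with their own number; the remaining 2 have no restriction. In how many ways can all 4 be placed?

Let Aᵢ (for i ∈ {22, 23}) be the placements that put painting i in its forbidden gallery position. Any j of these fix j positions, leaving (4−j)! ways to fill the rest, and there are C(2,j) ways to pick which j.
By inclusion–exclusion, the number of valid placements is Σ_{j=0}^{2} (−1)^j C(2,j)·(4−j)!.
Computing: 24 − 12 + 2 = 14.

14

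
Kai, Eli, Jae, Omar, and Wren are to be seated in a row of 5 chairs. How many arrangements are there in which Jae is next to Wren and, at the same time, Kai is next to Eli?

24

Treat {Jae,Wren} as one block (2 orders) and {Kai,Eli} as another (2 orders).
That leaves 3 units to arrange: 2 × 2 × 3! = 4 × 6 = 24.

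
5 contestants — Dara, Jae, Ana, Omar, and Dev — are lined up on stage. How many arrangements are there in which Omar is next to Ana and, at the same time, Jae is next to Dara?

24

Treat {Omar,Ana} as one block (2 orders) and {Jae,Dara} as another (2 orders).
That leaves 3 units to arrange: 2 × 2 × 3! = 4 × 6 = 24.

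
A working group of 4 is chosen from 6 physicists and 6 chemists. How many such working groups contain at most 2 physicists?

360

Split by how many physicists are chosen (0 through 2).
Sum: C(6,0)·C(6,4) + C(6,1)·C(6,3) + C(6,2)·C(6,2) = 15 + 120 + 225 = 360.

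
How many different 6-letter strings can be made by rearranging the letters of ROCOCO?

60

The 6 letters of ROCOCO have repeats: C appearing twice and O appearing 3 times.
Dividing 6! = 720 by 3!·2! = 12 for the repeated letters gives 60.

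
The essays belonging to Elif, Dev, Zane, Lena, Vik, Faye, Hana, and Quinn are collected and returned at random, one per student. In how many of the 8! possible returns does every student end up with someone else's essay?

14833

Let Aᵢ be the assignments in which student i gets their own essay. We want the size of the complement of A₁∪…∪A_8.
By inclusion–exclusion this is Σ_{j=0}^{8} (−1)^j C(8,j)·(8−j)!.
Computing: 40320 − 40320 + 20160 − 6720 + 1680 − 336 + 56 − 8 + 1 = 14833.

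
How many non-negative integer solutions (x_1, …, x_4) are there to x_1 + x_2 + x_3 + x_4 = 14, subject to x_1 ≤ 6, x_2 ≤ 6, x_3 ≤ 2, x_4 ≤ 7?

83

Without the upper bounds there are C(17,3) = 680 ways to split 14 among 4 variables.
Subtract solutions that violate a single cap (substitute x_i' = x_i − (cap_i+1)): x_1 ≥ 7 gives C(10,3) = 120; x_2 ≥ 7 gives C(10,3) = 120; x_3 ≥ 3 gives C(14,3) = 364; x_4 ≥ 8 gives C(9,3) = 84. Together 688.
Add back pairs where two caps are both exceeded: 1 + 35 + 0 + 35 + 0 + 20 = 91.
By inclusion–exclusion the count is 680 − 688 + 91 = 83.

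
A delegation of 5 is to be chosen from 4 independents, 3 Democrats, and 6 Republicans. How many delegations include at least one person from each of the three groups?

894

With no constraint there are C(13,5) = 1287 possible selections.
Selections missing a whole group: no independents → C(9,5) = 126; no Democrats → C(10,5) = 252; no Republicans → C(7,5) = 21.
Add back selections omitting two groups (i.e. drawn from a single group): C(4,5) + C(3,5) + C(6,5) = 6.
By inclusion–exclusion: 1287 − 399 + 6 = 894.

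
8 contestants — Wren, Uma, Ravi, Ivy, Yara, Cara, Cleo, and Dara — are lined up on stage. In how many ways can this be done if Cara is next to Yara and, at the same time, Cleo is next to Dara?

2880

Treat {Cara,Yara} as one block (2 orders) and {Cleo,Dara} as another (2 orders).
That leaves 6 units to arrange: 2 × 2 × 6! = 4 × 720 = 2880.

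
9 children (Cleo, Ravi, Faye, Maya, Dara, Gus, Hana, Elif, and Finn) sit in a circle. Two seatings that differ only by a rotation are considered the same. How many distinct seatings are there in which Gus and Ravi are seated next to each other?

Glue Gus and Ravi into a block (2 internal orders). Seating 8 units around a circle gives (7)! arrangements.
So 2 × (7)! = 2 × 5040 = 10080.

10080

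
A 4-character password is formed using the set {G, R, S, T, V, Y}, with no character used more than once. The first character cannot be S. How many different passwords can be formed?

300

The first character has 6−1 = 5 choices (anything except S).
The remaining 3 characters are filled from the other 5 symbols without repetition: 5 × 4 × 3 = 60.
Total: 5 × 60 = 300.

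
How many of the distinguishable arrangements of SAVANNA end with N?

Fix N in the last position and arrange the remaining 6 letters.
Those 6 letters have A appearing 3 times, giving (6)!/(3!) = 120.

120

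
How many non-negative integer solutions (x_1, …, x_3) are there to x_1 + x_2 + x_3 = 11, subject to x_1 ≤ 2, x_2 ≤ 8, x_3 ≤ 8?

Without the upper bounds there are C(13,2) = 78 ways to split 11 among 3 variables.
Subtract solutions that violate a single cap (substitute x_i' = x_i − (cap_i+1)): x_1 ≥ 3 gives C(10,2) = 45; x_2 ≥ 9 gives C(4,2) = 6; x_3 ≥ 9 gives C(4,2) = 6. Together 57.
No two caps can be exceeded simultaneously, so the pair terms are all 0.
By inclusion–exclusion the count is 78 − 57 + 0 = 21.

21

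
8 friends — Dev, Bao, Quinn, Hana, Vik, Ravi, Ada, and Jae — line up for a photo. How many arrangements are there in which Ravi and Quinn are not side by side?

There are 8! = 40320 arrangements in all. If Ravi and Quinn are adjacent, merging them into one block gives 2·(7)! = 10080 arrangements.
So 40320 − 10080 = 30240 arrangements keep them apart.

30240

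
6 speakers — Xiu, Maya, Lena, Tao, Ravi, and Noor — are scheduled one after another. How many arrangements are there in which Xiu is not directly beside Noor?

There are 6! = 720 arrangements in all. If Xiu and Noor are adjacent, merging them into one block gives 2·(5)! = 240 arrangements.
Complementary counting: 720 − 240 = 480.

480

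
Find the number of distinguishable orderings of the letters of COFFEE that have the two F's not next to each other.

Total arrangements of COFFEE: 6!/(2!·2!) = 180.
If the two F's are adjacent, glue them into one block, leaving 5 items to arrange: (5)!/(2!) = 60 ways.
Hence 180 − 60 = 120.

120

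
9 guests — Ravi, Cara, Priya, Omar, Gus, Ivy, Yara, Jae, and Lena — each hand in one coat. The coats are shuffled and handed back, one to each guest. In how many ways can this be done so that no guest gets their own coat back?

133496

Count assignments avoiding every fixed point. For any j of the 9 guests fixed to their own coat, the other 9−j can be arranged in (9−j)! ways.
By inclusion–exclusion this is Σ_{j=0}^{9} (−1)^j C(9,j)·(9−j)!.
Computing: 362880 − 362880 + 181440 − 60480 + 15120 − 3024 + 504 − 72 + 9 − 1 = 133496.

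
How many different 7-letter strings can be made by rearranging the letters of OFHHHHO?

The 7 letters of OFHHHHO have repeats: H appearing 4 times and O appearing twice.
So there are 7! / (4!·2!) = 105 distinguishable arrangements.

105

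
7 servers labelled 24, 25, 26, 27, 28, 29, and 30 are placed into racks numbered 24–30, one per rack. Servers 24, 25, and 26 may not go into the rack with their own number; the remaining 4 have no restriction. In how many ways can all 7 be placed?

3216

Let Aᵢ (for i ∈ {24, 25, 26}) be the placements that put server i in its forbidden rack. Any j of these fix j positions, leaving (7−j)! ways to fill the rest, and there are C(3,j) ways to pick which j.
By inclusion–exclusion, the number of valid placements is Σ_{j=0}^{3} (−1)^j C(3,j)·(7−j)!.
Computing: 5040 − 2160 + 360 − 24 = 3216.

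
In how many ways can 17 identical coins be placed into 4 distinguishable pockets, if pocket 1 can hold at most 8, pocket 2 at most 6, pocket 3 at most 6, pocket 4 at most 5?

By stars and bars, unrestricted non-negative solutions to x_1+…+x_4 = 17 number C(17+3,3) = 1140.
Subtract solutions that violate a single cap (substitute x_i' = x_i − (cap_i+1)): x_1 ≥ 9 gives C(11,3) = 165; x_2 ≥ 7 gives C(13,3) = 286; x_3 ≥ 7 gives C(13,3) = 286; x_4 ≥ 6 gives C(14,3) = 364. Together 1101.
Add back pairs where two caps are both exceeded: 4 + 4 + 10 + 20 + 35 + 35 = 108.
By inclusion–exclusion the count is 1140 − 1101 + 108 = 147.

147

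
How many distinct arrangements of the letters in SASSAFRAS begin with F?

With the first slot taken by F, it remains to arrange the other 8 letters (SASSARAS).
Those 8 letters have A appearing 3 times and S appearing 4 times, giving (8)!/(4!·3!) = 280.

280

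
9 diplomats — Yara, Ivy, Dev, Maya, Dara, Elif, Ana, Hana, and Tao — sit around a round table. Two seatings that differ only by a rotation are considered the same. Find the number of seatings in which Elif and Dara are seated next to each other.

Glue Elif and Dara into a block (2 internal orders). Seating 8 units around a circle gives (7)! arrangements.
So 2 × (7)! = 2 × 5040 = 10080.

10080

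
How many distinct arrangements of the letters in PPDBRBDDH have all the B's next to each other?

Treat the 2 copies of B as a single block. The multiset to arrange is then {BB, D, D, D, H, P, P, R}, 8 items in all.
That gives (8)!/(3!·2!) = 3360 arrangements.

3360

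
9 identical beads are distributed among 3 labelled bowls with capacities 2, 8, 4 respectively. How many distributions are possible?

Ignoring the caps, the number of non-negative solutions to x_1+…+x_3 = 9 is C(11,2) = 55.
Subtract solutions that violate a single cap (substitute x_i' = x_i − (cap_i+1)): x_1 ≥ 3 gives C(8,2) = 28; x_2 ≥ 9 gives C(2,2) = 1; x_3 ≥ 5 gives C(6,2) = 15. Together 44.
Add back pairs where two caps are both exceeded: 0 + 3 + 0 = 3.
By inclusion–exclusion the count is 55 − 44 + 3 = 14.

14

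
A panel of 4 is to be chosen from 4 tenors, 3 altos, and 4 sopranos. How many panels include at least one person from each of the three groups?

192

With no constraint there are C(11,4) = 330 possible selections.
Subtract selections that omit an entire group: no tenors → C(7,4) = 35; no altos → C(8,4) = 70; no sopranos → C(7,4) = 35.
Add back selections omitting two groups (i.e. drawn from a single group): C(4,4) + C(3,4) + C(4,4) = 2.
By inclusion–exclusion: 330 − 140 + 2 = 192.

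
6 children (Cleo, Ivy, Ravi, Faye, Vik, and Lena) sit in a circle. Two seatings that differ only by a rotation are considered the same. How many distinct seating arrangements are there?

120

Around a circle, 6 distinct people have 6!/6 = (5)! = 120 rotationally distinct seatings.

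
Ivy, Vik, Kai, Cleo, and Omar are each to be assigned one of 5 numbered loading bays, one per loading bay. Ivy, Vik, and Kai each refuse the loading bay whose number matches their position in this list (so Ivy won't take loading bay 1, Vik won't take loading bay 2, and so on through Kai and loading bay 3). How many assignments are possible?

64

Let Aᵢ (for i ∈ {1, 2, 3}) be the placements that put person i in their forbidden loading bay. Any j of these fix j positions, leaving (5−j)! ways to fill the rest, and there are C(3,j) ways to pick which j.
By inclusion–exclusion, the number of valid placements is Σ_{j=0}^{3} (−1)^j C(3,j)·(5−j)!.
Computing: 120 − 72 + 18 − 2 = 64.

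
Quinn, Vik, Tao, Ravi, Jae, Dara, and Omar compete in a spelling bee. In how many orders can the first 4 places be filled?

This is an ordered selection of 4 from 7: P(7,4).
That gives 7 × 6 × 5 × 4 = 840.

840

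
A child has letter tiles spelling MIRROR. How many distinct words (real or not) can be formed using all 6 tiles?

120

The 6 letters of MIRROR have repeats: R appearing 3 times.
Dividing 6! = 720 by 3! = 6 for the repeated letters gives 120.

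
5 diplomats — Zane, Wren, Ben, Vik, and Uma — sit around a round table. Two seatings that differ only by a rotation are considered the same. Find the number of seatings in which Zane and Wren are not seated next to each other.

12

Without the restriction there are (4)! = 24 seatings.
Those with Zane next to Wren: fuse the pair into one unit and seat 4 units around a circle — 2·(3)! = 12.
Subtracting, 24 − 12 = 12.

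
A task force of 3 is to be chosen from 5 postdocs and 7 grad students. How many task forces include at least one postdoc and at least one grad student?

175

With no constraint there are C(12,3) = 220 possible selections.
Subtract selections that omit an entire group: no postdocs → C(7,3) = 35; no grad students → C(5,3) = 10.
Both groups omitted at once is impossible, so 220 − 45 = 175.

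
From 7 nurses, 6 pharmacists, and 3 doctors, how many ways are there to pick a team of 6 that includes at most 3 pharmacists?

Split by how many pharmacists are chosen (0 through 3).
Sum: C(6,0)·C(10,6) + C(6,1)·C(10,5) + C(6,2)·C(10,4) + C(6,3)·C(10,3) = 210 + 1512 + 3150 + 2400 = 7272.

7272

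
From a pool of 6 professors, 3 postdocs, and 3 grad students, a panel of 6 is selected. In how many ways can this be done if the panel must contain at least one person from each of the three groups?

756

Unrestricted: C(12,6) = 924 ways to pick any 6 of the 12.
Subtract selections that omit an entire group: no professors → C(6,6) = 1; no postdocs → C(9,6) = 84; no grad students → C(9,6) = 84.
Add back selections omitting two groups (i.e. drawn from a single group): C(6,6) + C(3,6) + C(3,6) = 1.
By inclusion–exclusion: 924 − 169 + 1 = 756.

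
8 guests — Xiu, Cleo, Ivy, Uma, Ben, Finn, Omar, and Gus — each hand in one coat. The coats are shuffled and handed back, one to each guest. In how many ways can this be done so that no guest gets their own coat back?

14833

Let Aᵢ be the assignments in which guest i gets their own coat. We want the size of the complement of A₁∪…∪A_8.
By inclusion–exclusion this is Σ_{j=0}^{8} (−1)^j C(8,j)·(8−j)!.
Computing: 40320 − 40320 + 20160 − 6720 + 1680 − 336 + 56 − 8 + 1 = 14833.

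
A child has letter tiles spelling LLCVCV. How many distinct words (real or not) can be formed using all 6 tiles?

90

LLCVCV has 6 letters with C appearing twice, L appearing twice, and V appearing twice.
So there are 6! / (2!·2!·2!) = 90 distinguishable arrangements.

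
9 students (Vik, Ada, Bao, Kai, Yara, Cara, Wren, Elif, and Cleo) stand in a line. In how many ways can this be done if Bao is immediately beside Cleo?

80640

Place the 7 others and the Bao-Cleo pair as 8 objects in a line; the pair has 2 internal arrangements.
That gives 2 × 8! = 2 × 40320 = 80640.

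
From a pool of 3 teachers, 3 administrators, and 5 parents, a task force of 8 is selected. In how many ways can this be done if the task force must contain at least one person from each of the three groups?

163

With no constraint there are C(11,8) = 165 possible selections.
Selections missing a whole group: no teachers → C(8,8) = 1; no administrators → C(8,8) = 1; no parents → C(6,8) = 0.
Add back selections omitting two groups (i.e. drawn from a single group): C(3,8) + C(3,8) + C(5,8) = 0.
By inclusion–exclusion: 165 − 2 + 0 = 163.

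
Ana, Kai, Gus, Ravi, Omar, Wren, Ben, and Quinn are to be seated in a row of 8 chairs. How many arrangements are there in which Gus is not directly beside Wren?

30240

There are 8! = 40320 arrangements in all. If Gus and Wren are adjacent, merging them into one block gives 2·(7)! = 10080 arrangements.
Complementary counting: 40320 − 10080 = 30240.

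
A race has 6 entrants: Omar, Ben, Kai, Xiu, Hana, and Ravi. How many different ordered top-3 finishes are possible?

120

This is an ordered selection of 3 from 6: P(6,3).
That gives 6 × 5 × 4 = 120.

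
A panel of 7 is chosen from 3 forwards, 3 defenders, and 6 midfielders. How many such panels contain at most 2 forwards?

666

Split by how many forwards are chosen (0 through 2).
Sum: C(3,0)·C(9,7) + C(3,1)·C(9,6) + C(3,2)·C(9,5) = 36 + 252 + 378 = 666.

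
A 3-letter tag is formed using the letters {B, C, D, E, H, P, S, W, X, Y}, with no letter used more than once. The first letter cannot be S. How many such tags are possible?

648

The first letter has 10−1 = 9 choices (anything except S).
The remaining 2 letters are filled from the other 9 symbols without repetition: 9 × 8 = 72.
Total: 9 × 72 = 648.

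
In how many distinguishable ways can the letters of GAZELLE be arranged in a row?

Letter multiplicities in GAZELLE: A×1, E×2, G×1, L×2, Z×1.
Dividing 7! = 5040 by 2!·2! = 4 for the repeated letters gives 1260.

1260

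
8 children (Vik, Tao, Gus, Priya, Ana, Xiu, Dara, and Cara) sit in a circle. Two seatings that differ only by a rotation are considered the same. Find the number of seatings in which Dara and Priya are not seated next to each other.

3600

Without the restriction there are (7)! = 5040 seatings.
Seatings with Dara beside Priya: treat them as a block with 2 internal orders, giving 2 × (6)! = 1440.
Subtracting, 5040 − 1440 = 3600.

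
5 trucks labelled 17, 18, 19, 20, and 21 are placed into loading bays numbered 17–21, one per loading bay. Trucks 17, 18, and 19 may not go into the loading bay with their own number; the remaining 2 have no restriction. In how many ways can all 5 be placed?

Let Aᵢ (for i ∈ {17, 18, 19}) be the placements that put truck i in its forbidden loading bay. Any j of these fix j positions, leaving (5−j)! ways to fill the rest, and there are C(3,j) ways to pick which j.
By inclusion–exclusion, the number of valid placements is Σ_{j=0}^{3} (−1)^j C(3,j)·(5−j)!.
Computing: 120 − 72 + 18 − 2 = 64.

64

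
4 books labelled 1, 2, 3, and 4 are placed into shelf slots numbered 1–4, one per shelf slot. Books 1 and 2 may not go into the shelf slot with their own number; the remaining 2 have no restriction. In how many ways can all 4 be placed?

14

Let Aᵢ (for i ∈ {1, 2}) be the placements that put book i in its forbidden shelf slot. Any j of these fix j positions, leaving (4−j)! ways to fill the rest, and there are C(2,j) ways to pick which j.
By inclusion–exclusion, the number of valid placements is Σ_{j=0}^{2} (−1)^j C(2,j)·(4−j)!.
Computing: 24 − 12 + 2 = 14.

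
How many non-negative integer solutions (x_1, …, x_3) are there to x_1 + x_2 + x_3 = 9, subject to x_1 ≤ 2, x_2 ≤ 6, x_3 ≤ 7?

18

Ignoring the caps, the number of non-negative solutions to x_1+…+x_3 = 9 is C(11,2) = 55.
Subtract solutions that violate a single cap (substitute x_i' = x_i − (cap_i+1)): x_1 ≥ 3 gives C(8,2) = 28; x_2 ≥ 7 gives C(4,2) = 6; x_3 ≥ 8 gives C(3,2) = 3. Together 37.
No two caps can be exceeded simultaneously, so the pair terms are all 0.
By inclusion–exclusion the count is 55 − 37 + 0 = 18.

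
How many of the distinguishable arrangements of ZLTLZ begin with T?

6

With the first slot taken by T, it remains to arrange the other 4 letters (ZLLZ).
Those 4 letters have L appearing twice and Z appearing twice, giving (4)!/(2!·2!) = 6.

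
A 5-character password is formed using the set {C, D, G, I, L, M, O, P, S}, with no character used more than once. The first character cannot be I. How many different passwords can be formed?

The first character has 9−1 = 8 choices (anything except I).
The remaining 4 characters are filled from the other 8 symbols without repetition: 8 × 7 × 6 × 5 = 1680.
Total: 8 × 1680 = 13440.

13440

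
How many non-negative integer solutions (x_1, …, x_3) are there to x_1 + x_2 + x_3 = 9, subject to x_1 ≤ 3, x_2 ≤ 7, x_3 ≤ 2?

9

By stars and bars, unrestricted non-negative solutions to x_1+…+x_3 = 9 number C(9+2,2) = 55.
Subtract solutions that violate a single cap (substitute x_i' = x_i − (cap_i+1)): x_1 ≥ 4 gives C(7,2) = 21; x_2 ≥ 8 gives C(3,2) = 3; x_3 ≥ 3 gives C(8,2) = 28. Together 52.
Add back pairs where two caps are both exceeded: 0 + 6 + 0 = 6.
By inclusion–exclusion the count is 55 − 52 + 6 = 9.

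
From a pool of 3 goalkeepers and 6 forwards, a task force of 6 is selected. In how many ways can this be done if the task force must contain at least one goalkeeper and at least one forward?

Unrestricted: C(9,6) = 84 ways to pick any 6 of the 9.
Selections missing a whole group: no goalkeepers → C(6,6) = 1; no forwards → C(3,6) = 0.
Both groups omitted at once is impossible, so 84 − 1 = 83.

83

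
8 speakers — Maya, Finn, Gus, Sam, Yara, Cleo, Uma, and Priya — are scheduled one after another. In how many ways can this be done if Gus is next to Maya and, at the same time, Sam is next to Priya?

2880

Treat {Gus,Maya} as one block (2 orders) and {Sam,Priya} as another (2 orders).
That leaves 6 units to arrange: 2 × 2 × 6! = 4 × 720 = 2880.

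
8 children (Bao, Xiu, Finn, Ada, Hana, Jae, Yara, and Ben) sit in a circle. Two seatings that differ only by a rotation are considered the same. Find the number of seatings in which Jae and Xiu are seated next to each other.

1440

Treat {Jae, Xiu} as one unit (2 internal orders) and seat the resulting 7 units around the table: (6)! circular arrangements.
So 2 × (6)! = 2 × 720 = 1440.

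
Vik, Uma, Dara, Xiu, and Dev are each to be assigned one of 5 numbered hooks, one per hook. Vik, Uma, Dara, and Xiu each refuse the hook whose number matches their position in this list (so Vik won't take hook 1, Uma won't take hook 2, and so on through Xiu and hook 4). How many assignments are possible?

53

Let Aᵢ (for 1 ≤ i ≤ 4) be the placements that put person i in their forbidden hook. Any j of these fix j positions, leaving (5−j)! ways to fill the rest, and there are C(4,j) ways to pick which j.
By inclusion–exclusion, the number of valid placements is Σ_{j=0}^{4} (−1)^j C(4,j)·(5−j)!.
Computing: 120 − 96 + 36 − 8 + 1 = 53.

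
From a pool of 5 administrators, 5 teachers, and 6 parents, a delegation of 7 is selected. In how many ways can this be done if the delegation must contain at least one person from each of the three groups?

Unrestricted: C(16,7) = 11440 ways to pick any 7 of the 16.
Subtract selections that omit an entire group: no administrators → C(11,7) = 330; no teachers → C(11,7) = 330; no parents → C(10,7) = 120.
Add back selections omitting two groups (i.e. drawn from a single group): C(5,7) + C(5,7) + C(6,7) = 0.
By inclusion–exclusion: 11440 − 780 + 0 = 10660.

10660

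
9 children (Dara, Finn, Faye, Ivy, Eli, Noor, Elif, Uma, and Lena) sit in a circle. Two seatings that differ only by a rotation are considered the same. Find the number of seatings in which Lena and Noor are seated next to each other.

10080

Glue Lena and Noor into a block (2 internal orders). Seating 8 units around a circle gives (7)! arrangements.
So 2 × (7)! = 2 × 5040 = 10080.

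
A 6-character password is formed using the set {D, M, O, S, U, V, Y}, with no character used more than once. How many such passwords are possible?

5040

Choose and order 6 of the 7 symbols: the first character has 7 options, the next 6, and so on down to 2.
That product is 7 × 6 × 5 × 4 × 3 × 2 = 5040.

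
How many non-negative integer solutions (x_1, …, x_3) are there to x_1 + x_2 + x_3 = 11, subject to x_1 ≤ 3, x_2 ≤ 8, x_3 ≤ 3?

10

Ignoring the caps, the number of non-negative solutions to x_1+…+x_3 = 11 is C(13,2) = 78.
Subtract solutions that violate a single cap (substitute x_i' = x_i − (cap_i+1)): x_1 ≥ 4 gives C(9,2) = 36; x_2 ≥ 9 gives C(4,2) = 6; x_3 ≥ 4 gives C(9,2) = 36. Together 78.
Add back pairs where two caps are both exceeded: 0 + 10 + 0 = 10.
By inclusion–exclusion the count is 78 − 78 + 10 = 10.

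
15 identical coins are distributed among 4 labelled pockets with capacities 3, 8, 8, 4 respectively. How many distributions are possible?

110

Ignoring the caps, the number of non-negative solutions to x_1+…+x_4 = 15 is C(18,3) = 816.
Subtract solutions that violate a single cap (substitute x_i' = x_i − (cap_i+1)): x_1 ≥ 4 gives C(14,3) = 364; x_2 ≥ 9 gives C(9,3) = 84; x_3 ≥ 9 gives C(9,3) = 84; x_4 ≥ 5 gives C(13,3) = 286. Together 818.
Add back pairs where two caps are both exceeded: 10 + 10 + 84 + 0 + 4 + 4 = 112.
By inclusion–exclusion the count is 816 − 818 + 112 = 110.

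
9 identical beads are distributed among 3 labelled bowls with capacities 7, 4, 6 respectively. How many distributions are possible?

By stars and bars, unrestricted non-negative solutions to x_1+…+x_3 = 9 number C(9+2,2) = 55.
Subtract solutions that violate a single cap (substitute x_i' = x_i − (cap_i+1)): x_1 ≥ 8 gives C(3,2) = 3; x_2 ≥ 5 gives C(6,2) = 15; x_3 ≥ 7 gives C(4,2) = 6. Together 24.
No two caps can be exceeded simultaneously, so the pair terms are all 0.
By inclusion–exclusion the count is 55 − 24 + 0 = 31.

31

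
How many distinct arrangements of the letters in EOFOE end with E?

Fix E in the last position and arrange the remaining 4 letters.
Those 4 letters have O appearing twice, giving (4)!/(2!) = 12.

12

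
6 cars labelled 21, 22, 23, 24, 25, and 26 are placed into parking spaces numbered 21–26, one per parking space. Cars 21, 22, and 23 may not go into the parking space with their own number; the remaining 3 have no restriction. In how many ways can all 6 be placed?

426

Let Aᵢ (for i ∈ {21, 22, 23}) be the placements that put car i in its forbidden parking space. Any j of these fix j positions, leaving (6−j)! ways to fill the rest, and there are C(3,j) ways to pick which j.
By inclusion–exclusion, the number of valid placements is Σ_{j=0}^{3} (−1)^j C(3,j)·(6−j)!.
Computing: 720 − 360 + 72 − 6 = 426.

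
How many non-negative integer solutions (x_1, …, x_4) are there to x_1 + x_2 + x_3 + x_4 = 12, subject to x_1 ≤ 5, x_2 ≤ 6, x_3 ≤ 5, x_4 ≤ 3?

Ignoring the caps, the number of non-negative solutions to x_1+…+x_4 = 12 is C(15,3) = 455.
Subtract solutions that violate a single cap (substitute x_i' = x_i − (cap_i+1)): x_1 ≥ 6 gives C(9,3) = 84; x_2 ≥ 7 gives C(8,3) = 56; x_3 ≥ 6 gives C(9,3) = 84; x_4 ≥ 4 gives C(11,3) = 165. Together 389.
Add back pairs where two caps are both exceeded: 0 + 1 + 10 + 0 + 4 + 10 = 25.
By inclusion–exclusion the count is 455 − 389 + 25 = 91.

91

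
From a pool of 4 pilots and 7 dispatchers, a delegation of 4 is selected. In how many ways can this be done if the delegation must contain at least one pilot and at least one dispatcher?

294

With no constraint there are C(11,4) = 330 possible selections.
Subtract selections that omit an entire group: no pilots → C(7,4) = 35; no dispatchers → C(4,4) = 1.
Both groups omitted at once is impossible, so 330 − 36 = 294.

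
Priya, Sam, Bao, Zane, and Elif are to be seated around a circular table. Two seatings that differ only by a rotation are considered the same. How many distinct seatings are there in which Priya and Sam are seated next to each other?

12

Treat {Priya, Sam} as one unit (2 internal orders) and seat the resulting 4 units around the table: (3)! circular arrangements.
So 2 × (3)! = 2 × 6 = 12.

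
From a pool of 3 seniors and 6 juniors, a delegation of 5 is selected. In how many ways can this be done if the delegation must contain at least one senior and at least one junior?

Total 5-person selections from all 9: C(9,5) = 126.
Subtract selections that omit an entire group: no seniors → C(6,5) = 6; no juniors → C(3,5) = 0.
Both groups omitted at once is impossible, so 126 − 6 = 120.

120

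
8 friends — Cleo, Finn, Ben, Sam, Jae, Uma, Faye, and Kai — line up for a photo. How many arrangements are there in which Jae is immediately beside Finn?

10080

Place the 6 others and the Jae-Finn pair as 7 objects in a line; the pair has 2 internal arrangements.
So the count is 2·(7)! = 10080.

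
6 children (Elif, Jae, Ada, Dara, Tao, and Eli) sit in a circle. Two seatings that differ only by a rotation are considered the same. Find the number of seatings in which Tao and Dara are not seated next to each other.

Without the restriction there are (5)! = 120 seatings.
Those with Tao next to Dara: fuse the pair into one unit and seat 5 units around a circle — 2·(4)! = 48.
Subtracting, 120 − 48 = 72.

72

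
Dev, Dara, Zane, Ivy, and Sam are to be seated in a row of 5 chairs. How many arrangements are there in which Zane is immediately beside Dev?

Place the 3 others and the Zane-Dev pair as 4 objects in a line; the pair has 2 internal arrangements.
So the count is 2·(4)! = 48.

48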